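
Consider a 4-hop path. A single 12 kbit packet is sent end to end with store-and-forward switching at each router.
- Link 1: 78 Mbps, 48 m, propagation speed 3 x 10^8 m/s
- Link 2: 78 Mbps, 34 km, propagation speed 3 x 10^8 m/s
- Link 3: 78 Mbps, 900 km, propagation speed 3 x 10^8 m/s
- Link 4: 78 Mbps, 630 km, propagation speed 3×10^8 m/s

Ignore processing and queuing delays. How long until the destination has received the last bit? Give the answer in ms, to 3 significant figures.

L = 12000 bits.
Transmission delay per hop = L/R = 12000/78000000 = 0.153846 ms; 4 hops → 0.615385 ms.
Propagation delays (d/s per hop): 0.00016, 0.113333, 3, 2.1 ms; sum = 5.21349 ms.
End-to-end = 5.83 ms.

5.83 ms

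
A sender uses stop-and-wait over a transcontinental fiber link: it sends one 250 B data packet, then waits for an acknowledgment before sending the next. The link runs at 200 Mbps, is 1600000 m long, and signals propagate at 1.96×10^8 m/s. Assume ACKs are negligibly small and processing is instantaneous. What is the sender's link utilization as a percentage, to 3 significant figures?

0.0612 %

t_tx = L/R = 2000/200000000 = 1e-05 s.
t_prop = 1600000/196000000 = 0.00816327 s; RTT = 0.0163265 s.
Cycle = t_tx + RTT = 0.0163365 s.
Utilization = t_tx / cycle = 1e-05/0.0163365 = 0.0612 %.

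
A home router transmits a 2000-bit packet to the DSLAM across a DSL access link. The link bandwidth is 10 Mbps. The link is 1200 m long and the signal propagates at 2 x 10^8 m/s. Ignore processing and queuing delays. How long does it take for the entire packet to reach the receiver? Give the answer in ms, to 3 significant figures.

0.206 ms

Transmission delay = L/R = 2000 / 10000000 = 0.2 ms.
Propagation delay = d/s = 1200 m / 200000000 m/s = 0.006 ms.
Total = 0.206 ms.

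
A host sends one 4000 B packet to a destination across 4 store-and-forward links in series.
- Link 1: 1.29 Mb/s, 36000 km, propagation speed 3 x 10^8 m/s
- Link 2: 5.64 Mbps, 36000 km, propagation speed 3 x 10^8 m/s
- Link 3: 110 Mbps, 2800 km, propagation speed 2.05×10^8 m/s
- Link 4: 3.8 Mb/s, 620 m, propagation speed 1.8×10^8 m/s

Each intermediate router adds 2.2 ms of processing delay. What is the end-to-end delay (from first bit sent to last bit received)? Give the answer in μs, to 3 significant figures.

L = 4000 × 8 = 32000 bits.
Transmission delays (L/R per hop): 24806.2, 5673.76, 290.909, 8421.05 μs; sum = 39191.9 μs.
Propagation delays (d/s per hop): 120000, 120000, 13658.5, 3.44444 μs; sum = 253662 μs.
Processing at 3 router(s): 3 × 2.2 ms = 6600 μs.
End-to-end = 299000 μs.

299000 μs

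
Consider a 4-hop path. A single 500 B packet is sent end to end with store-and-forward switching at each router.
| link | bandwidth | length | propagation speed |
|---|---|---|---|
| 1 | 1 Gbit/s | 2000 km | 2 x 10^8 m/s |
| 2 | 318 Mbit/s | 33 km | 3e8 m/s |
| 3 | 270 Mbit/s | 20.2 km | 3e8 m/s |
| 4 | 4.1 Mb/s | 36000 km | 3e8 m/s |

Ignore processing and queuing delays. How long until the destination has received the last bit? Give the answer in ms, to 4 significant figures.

131.2 ms

L = 500 × 8 = 4000 bits.
Transmission delays (L/R per hop): 0.004, 0.0125786, 0.0148148, 0.97561 ms; sum = 1.007 ms.
Propagation delays (d/s per hop): 10, 0.11, 0.0673333, 120 ms; sum = 130.177 ms.
End-to-end = 131.2 ms.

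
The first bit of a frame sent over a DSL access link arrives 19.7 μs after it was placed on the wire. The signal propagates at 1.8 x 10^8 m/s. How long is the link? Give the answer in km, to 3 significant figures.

3.55 km

d = s × t_prop = 180000000 × 1.97e-05 = 3.55 km.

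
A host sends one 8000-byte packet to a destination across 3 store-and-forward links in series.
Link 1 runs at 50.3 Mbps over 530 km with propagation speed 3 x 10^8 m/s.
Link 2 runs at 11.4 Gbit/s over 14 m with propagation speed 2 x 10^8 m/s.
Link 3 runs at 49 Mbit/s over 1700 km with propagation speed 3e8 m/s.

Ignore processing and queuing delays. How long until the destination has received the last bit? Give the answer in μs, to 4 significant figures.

L = 8000 × 8 = 64000 bits.
Transmission delays (L/R per hop): 1272.37, 5.61404, 1306.12 μs; sum = 2584.1 μs.
Propagation delays (d/s per hop): 1766.67, 0.07, 5666.67 μs; sum = 7433.4 μs.
End-to-end = 10020 μs.

10020 μs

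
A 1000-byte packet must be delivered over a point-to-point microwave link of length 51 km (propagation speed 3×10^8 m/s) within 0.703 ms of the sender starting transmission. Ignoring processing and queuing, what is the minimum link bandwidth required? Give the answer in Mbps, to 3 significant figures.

15.0 Mbps

L = 8000 bits.
Propagation delay = 51000 / 300000000 = 0.17 ms.
Transmission budget = 0.703 − 0.17 = 0.533 ms.
R ≥ L / t_tx = 8000 bits / 0.000533 s = 15.0 Mbps.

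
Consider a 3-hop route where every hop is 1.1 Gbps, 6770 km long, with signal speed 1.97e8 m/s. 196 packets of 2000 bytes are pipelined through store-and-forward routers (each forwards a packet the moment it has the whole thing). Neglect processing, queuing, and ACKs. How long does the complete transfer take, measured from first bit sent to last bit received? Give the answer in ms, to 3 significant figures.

Per-hop transmission t_tx = L/R = 16000/1100000000 = 0.0145455 ms.
Per-hop propagation t_prop = 6770000/197000000 = 34.3655 ms.
Pipeline fill: first packet needs 3·t_tx to clear all hops; remaining 195 packets each add one t_tx.
Total = (3+196-1)·t_tx + 3·t_prop = 198·0.0145455 + 3·34.3655 = 106 ms.

106 ms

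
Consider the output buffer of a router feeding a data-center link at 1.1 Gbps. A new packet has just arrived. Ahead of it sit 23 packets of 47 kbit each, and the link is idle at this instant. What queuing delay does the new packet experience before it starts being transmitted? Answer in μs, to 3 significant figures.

Each queued packet: L/R = 47000/1100000000 = 42.7273 μs.
23 queued → 982.727 μs.
Queuing delay = 983 μs.

983 μs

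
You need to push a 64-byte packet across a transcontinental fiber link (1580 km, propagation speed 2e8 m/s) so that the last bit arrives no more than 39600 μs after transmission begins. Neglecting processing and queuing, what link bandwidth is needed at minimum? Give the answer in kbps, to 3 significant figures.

16.2 kbps

L = 512 bits.
Propagation delay = 1580000 / 200000000 = 7900 μs.
Transmission budget = 39600 − 7900 = 31700 μs.
R ≥ L / t_tx = 512 bits / 0.0317 s = 16.2 kbps.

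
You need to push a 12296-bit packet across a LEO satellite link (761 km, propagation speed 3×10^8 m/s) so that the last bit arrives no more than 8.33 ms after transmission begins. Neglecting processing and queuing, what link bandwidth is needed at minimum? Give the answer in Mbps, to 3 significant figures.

Propagation delay = 761000 / 300000000 = 2.53667 ms.
Transmission budget = 8.33 − 2.53667 = 5.79333 ms.
R ≥ L / t_tx = 12296 bits / 0.00579333 s = 2.12 Mbps.

2.12 Mbps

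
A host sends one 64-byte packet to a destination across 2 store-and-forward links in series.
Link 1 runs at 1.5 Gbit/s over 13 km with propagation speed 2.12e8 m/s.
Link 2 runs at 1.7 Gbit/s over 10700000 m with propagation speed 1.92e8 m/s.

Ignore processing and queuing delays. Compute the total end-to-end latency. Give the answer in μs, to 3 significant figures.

55800 μs

L = 64 × 8 = 512 bits.
Transmission delays (L/R per hop): 0.341333, 0.301176 μs; sum = 0.64251 μs.
Propagation delays (d/s per hop): 61.3208, 55729.2 μs; sum = 55790.5 μs.
End-to-end = 55800 μs.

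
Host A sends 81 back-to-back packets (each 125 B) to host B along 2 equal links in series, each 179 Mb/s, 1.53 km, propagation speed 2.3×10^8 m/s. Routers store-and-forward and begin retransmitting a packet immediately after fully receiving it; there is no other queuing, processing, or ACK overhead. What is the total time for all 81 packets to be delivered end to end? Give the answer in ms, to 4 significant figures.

0.4714 ms

Per-hop transmission t_tx = L/R = 1000/179000000 = 0.00558659 ms.
Per-hop propagation t_prop = 1530/2.3e+08 = 0.00665217 ms.
Pipeline fill: first packet needs 2·t_tx to clear all hops; remaining 80 packets each add one t_tx.
Total = (2+81-1)·t_tx + 2·t_prop = 82·0.00558659 + 2·0.00665217 = 0.4714 ms.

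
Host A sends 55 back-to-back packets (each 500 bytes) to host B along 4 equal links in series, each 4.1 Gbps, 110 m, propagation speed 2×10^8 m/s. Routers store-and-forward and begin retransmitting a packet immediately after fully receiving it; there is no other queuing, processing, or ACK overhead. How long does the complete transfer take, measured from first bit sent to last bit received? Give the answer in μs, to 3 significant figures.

58.8 μs

Per-hop transmission t_tx = L/R = 4000/4.1e+09 = 0.97561 μs.
Per-hop propagation t_prop = 110/200000000 = 0.55 μs.
Pipeline fill: first packet needs 4·t_tx to clear all hops; remaining 54 packets each add one t_tx.
Total = (4+55-1)·t_tx + 4·t_prop = 58·0.97561 + 4·0.55 = 58.8 μs.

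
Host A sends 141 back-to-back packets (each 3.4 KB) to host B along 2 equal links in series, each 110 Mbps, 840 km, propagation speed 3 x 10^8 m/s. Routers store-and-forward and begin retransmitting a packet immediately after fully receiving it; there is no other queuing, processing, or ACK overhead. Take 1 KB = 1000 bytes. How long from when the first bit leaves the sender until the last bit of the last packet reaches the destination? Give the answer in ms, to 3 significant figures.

Per-hop transmission t_tx = L/R = 27200/110000000 = 0.247273 ms.
Per-hop propagation t_prop = 840000/300000000 = 2.8 ms.
Pipeline fill: first packet needs 2·t_tx to clear all hops; remaining 140 packets each add one t_tx.
Total = (2+141-1)·t_tx + 2·t_prop = 142·0.247273 + 2·2.8 = 40.7 ms.

40.7 ms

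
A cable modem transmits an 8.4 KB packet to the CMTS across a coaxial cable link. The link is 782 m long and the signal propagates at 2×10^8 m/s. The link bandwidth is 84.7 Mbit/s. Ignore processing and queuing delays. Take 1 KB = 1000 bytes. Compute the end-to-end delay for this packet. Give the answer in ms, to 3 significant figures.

0.797 ms

L = 67200 bits.
Transmission delay = L/R = 67200 / 84700000 = 0.793388 ms.
Propagation delay = d/s = 782 m / 200000000 m/s = 0.00391 ms.
Total = 0.797 ms.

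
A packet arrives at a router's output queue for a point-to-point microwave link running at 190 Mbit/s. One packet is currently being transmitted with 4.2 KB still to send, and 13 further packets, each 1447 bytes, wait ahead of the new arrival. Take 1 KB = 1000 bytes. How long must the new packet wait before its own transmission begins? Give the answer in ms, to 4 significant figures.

0.9689 ms

Each queued packet: L/R = 11576/190000000 = 0.0609263 ms.
13 queued → 0.792042 ms.
Plus remaining 33600 bits of current packet: 0.176842 ms.
Queuing delay = 0.9689 ms.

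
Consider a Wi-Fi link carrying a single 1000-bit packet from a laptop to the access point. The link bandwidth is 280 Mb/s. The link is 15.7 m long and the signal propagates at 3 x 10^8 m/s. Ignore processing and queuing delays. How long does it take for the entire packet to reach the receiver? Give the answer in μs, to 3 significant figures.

3.62 μs

Transmission delay = L/R = 1000 / 280000000 = 3.57143 μs.
Propagation delay = d/s = 15.7 m / 300000000 m/s = 0.0523333 μs.
Total = 3.62 μs.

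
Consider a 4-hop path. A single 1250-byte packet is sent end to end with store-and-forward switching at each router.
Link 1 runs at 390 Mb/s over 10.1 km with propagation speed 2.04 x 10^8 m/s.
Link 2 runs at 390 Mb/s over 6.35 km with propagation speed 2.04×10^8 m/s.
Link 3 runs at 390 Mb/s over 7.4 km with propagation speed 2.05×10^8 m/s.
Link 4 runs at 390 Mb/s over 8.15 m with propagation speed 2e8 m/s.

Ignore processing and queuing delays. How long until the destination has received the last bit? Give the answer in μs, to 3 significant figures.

219 μs

L = 1250 × 8 = 10000 bits.
Transmission delay per hop = L/R = 10000/390000000 = 25.641 μs; 4 hops → 102.564 μs.
Propagation delays (d/s per hop): 49.5098, 31.1275, 36.0976, 0.04075 μs; sum = 116.776 μs.
End-to-end = 219 μs.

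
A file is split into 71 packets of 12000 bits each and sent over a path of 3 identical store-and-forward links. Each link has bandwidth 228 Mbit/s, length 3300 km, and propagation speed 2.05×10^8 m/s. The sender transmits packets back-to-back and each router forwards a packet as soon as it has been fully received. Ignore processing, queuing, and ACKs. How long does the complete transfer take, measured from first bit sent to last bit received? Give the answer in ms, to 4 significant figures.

Per-hop transmission t_tx = L/R = 12000/228000000 = 0.0526316 ms.
Per-hop propagation t_prop = 3300000/2.05e+08 = 16.0976 ms.
Pipeline fill: first packet needs 3·t_tx to clear all hops; remaining 70 packets each add one t_tx.
Total = (3+71-1)·t_tx + 3·t_prop = 73·0.0526316 + 3·16.0976 = 52.13 ms.

52.13 ms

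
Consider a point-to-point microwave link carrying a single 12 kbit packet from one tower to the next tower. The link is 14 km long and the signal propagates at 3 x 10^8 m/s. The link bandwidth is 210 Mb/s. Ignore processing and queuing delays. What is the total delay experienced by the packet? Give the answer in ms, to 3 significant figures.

L = 12000 bits.
Transmission delay = L/R = 12000 / 210000000 = 0.0571429 ms.
Propagation delay = d/s = 14000 m / 300000000 m/s = 0.0466667 ms.
Total = 0.104 ms.

0.104 ms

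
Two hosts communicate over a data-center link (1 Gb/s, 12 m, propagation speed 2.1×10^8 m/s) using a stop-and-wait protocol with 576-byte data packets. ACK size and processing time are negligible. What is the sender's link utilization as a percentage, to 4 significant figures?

t_tx = L/R = 4608/1000000000 = 4.608e-06 s.
t_prop = 12/210000000 = 5.71429e-08 s; RTT = 1.14286e-07 s.
Cycle = t_tx + RTT = 4.72229e-06 s.
Utilization = t_tx / cycle = 4.608e-06/4.72229e-06 = 97.58 %.

97.58 %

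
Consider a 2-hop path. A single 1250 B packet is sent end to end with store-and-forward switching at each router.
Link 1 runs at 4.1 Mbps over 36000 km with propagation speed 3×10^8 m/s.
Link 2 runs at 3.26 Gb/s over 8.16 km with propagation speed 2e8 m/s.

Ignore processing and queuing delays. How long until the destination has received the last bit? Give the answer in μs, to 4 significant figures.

L = 1250 × 8 = 10000 bits.
Transmission delays (L/R per hop): 2439.02, 3.06748 μs; sum = 2442.09 μs.
Propagation delays (d/s per hop): 120000, 40.8 μs; sum = 120041 μs.
End-to-end = 122500 μs.

122500 μs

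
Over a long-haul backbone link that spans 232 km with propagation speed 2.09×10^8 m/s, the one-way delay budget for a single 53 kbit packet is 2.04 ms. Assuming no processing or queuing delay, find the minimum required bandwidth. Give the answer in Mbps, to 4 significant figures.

Propagation delay = 232000 / 209000000 = 1.11005 ms.
Transmission budget = 2.04 − 1.11005 = 0.929952 ms.
R ≥ L / t_tx = 53000 bits / 0.000929952 s = 56.99 Mbps.

56.99 Mbps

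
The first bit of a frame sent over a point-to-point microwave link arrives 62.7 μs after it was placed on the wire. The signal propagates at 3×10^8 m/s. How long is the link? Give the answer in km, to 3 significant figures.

18.8 km

d = s × t_prop = 300000000 × 6.27e-05 = 18.8 km.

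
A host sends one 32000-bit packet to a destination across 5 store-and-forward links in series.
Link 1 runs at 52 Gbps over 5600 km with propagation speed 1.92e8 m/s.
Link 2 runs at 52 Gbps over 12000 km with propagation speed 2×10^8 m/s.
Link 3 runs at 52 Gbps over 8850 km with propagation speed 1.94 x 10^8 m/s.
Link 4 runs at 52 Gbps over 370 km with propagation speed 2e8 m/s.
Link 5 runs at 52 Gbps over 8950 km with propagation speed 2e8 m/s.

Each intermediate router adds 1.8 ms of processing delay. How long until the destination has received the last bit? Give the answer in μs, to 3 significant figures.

189000 μs

Transmission delay per hop = L/R = 32000/52000000000 = 0.615385 μs; 5 hops → 3.07692 μs.
Propagation delays (d/s per hop): 29166.7, 60000, 45618.6, 1850, 44750 μs; sum = 181385 μs.
Processing at 4 router(s): 4 × 1.8 ms = 7200 μs.
End-to-end = 189000 μs.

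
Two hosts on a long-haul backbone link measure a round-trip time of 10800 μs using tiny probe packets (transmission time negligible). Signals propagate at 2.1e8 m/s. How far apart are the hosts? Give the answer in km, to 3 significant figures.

1130 km

One-way propagation = RTT/2 = 5400 μs.
d = s × t = 210000000 × 0.0054 = 1130 km.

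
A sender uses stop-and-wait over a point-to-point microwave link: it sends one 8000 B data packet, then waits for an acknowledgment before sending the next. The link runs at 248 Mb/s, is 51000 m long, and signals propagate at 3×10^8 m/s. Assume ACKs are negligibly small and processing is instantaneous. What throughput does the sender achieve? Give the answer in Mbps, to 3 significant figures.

107 Mbps

t_tx = L/R = 64000/248000000 = 0.000258065 s.
t_prop = 51000/300000000 = 0.00017 s; RTT = 0.00034 s.
Cycle = t_tx + RTT = 0.000598065 s.
Throughput = L / cycle = 64000 / 0.000598065 = 107 Mbps.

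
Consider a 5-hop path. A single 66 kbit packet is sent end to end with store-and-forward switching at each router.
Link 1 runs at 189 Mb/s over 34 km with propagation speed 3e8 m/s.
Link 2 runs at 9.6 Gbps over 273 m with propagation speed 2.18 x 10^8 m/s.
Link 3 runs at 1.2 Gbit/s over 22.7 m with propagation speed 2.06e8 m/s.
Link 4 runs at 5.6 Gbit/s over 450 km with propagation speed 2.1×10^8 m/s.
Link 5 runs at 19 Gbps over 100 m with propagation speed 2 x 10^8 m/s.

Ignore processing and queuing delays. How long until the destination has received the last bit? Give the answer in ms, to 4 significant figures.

L = 66000 bits.
Transmission delays (L/R per hop): 0.349206, 0.006875, 0.055, 0.0117857, 0.00347368 ms; sum = 0.426341 ms.
Propagation delays (d/s per hop): 0.113333, 0.00125229, 0.000110194, 2.14286, 0.0005 ms; sum = 2.25805 ms.
End-to-end = 2.684 ms.

2.684 ms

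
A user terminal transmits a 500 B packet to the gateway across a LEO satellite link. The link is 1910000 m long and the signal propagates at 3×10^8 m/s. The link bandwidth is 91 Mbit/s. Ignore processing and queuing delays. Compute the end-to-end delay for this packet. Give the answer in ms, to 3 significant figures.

L = 500 × 8 = 4000 bits.
Transmission delay = L/R = 4000 / 91000000 = 0.043956 ms.
Propagation delay = d/s = 1910000 m / 300000000 m/s = 6.36667 ms.
Total = 6.41 ms.

6.41 ms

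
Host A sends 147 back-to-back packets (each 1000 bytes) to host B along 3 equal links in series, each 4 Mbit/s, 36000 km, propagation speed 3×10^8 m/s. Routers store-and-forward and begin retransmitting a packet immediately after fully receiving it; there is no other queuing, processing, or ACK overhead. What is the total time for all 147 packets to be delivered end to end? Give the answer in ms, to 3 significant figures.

Per-hop transmission t_tx = L/R = 8000/4000000 = 2 ms.
Per-hop propagation t_prop = 36000000/300000000 = 120 ms.
Pipeline fill: first packet needs 3·t_tx to clear all hops; remaining 146 packets each add one t_tx.
Total = (3+147-1)·t_tx + 3·t_prop = 149·2 + 3·120 = 658 ms.

658 ms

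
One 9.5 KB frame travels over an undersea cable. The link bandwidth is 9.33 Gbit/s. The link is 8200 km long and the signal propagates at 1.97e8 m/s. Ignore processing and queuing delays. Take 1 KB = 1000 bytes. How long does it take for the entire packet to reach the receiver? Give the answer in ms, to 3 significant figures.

41.6 ms

L = 76000 bits.
Transmission delay = L/R = 76000 / 9330000000 = 0.00814577 ms.
Propagation delay = d/s = 8200000 m / 197000000 m/s = 41.6244 ms.
Total = 41.6 ms.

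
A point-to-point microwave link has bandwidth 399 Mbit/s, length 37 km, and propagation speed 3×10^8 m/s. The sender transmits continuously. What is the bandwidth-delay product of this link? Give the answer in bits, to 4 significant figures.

Propagation delay = 37000 / 300000000 = 0.000123333 s.
BDP = R × t_prop = 399000000 × 0.000123333 = 49210 bits.

49210 bits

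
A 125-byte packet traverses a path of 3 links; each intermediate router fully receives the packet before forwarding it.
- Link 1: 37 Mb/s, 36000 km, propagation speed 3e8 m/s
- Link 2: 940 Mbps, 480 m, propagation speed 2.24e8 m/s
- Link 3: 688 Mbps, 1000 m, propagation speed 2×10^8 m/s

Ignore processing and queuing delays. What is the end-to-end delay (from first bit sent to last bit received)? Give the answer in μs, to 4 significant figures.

120000 μs

L = 125 × 8 = 1000 bits.
Transmission delays (L/R per hop): 27.027, 1.06383, 1.45349 μs; sum = 29.5443 μs.
Propagation delays (d/s per hop): 120000, 2.14286, 5 μs; sum = 120007 μs.
End-to-end = 120000 μs.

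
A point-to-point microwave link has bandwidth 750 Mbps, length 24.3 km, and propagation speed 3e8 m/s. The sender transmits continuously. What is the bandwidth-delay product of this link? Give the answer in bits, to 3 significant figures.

60800 bits

Propagation delay = 24300 / 300000000 = 8.1e-05 s.
BDP = R × t_prop = 750000000 × 8.1e-05 = 60750 bits.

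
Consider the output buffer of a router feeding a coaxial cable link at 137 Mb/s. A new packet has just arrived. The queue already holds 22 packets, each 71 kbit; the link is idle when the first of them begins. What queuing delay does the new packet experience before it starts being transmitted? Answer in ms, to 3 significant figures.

Each queued packet: L/R = 71000/137000000 = 0.518248 ms.
22 queued → 11.4015 ms.
Queuing delay = 11.4 ms.

11.4 ms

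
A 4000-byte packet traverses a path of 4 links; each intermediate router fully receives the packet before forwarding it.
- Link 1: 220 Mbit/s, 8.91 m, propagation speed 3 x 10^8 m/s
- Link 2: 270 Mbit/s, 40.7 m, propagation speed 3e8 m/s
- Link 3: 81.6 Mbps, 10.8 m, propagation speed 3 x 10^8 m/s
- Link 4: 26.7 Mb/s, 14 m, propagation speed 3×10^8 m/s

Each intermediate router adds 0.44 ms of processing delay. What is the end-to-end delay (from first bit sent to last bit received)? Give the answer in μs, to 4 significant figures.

3175 μs

L = 4000 × 8 = 32000 bits.
Transmission delays (L/R per hop): 145.455, 118.519, 392.157, 1198.5 μs; sum = 1854.63 μs.
Propagation delays (d/s per hop): 0.0297, 0.135667, 0.036, 0.0466667 μs; sum = 0.248033 μs.
Processing at 3 router(s): 3 × 0.44 ms = 1320 μs.
End-to-end = 3175 μs.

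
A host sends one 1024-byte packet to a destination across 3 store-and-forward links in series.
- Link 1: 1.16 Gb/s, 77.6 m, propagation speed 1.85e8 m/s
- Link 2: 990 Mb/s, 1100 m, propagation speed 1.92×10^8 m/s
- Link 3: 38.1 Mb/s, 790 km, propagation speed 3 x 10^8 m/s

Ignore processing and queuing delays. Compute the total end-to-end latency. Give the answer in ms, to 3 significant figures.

2.87 ms

L = 1024 × 8 = 8192 bits.
Transmission delays (L/R per hop): 0.00706207, 0.00827475, 0.215013 ms; sum = 0.23035 ms.
Propagation delays (d/s per hop): 0.000419459, 0.00572917, 2.63333 ms; sum = 2.63948 ms.
End-to-end = 2.87 ms.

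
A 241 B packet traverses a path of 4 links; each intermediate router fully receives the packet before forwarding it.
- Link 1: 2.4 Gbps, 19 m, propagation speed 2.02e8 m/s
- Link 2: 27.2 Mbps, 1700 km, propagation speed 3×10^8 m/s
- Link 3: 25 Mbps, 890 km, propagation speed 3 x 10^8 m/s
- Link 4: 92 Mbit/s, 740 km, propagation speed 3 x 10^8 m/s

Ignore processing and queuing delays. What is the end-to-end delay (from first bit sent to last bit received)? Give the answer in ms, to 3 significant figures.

L = 241 × 8 = 1928 bits.
Transmission delays (L/R per hop): 0.000803333, 0.0708824, 0.07712, 0.0209565 ms; sum = 0.169762 ms.
Propagation delays (d/s per hop): 9.40594e-05, 5.66667, 2.96667, 2.46667 ms; sum = 11.1001 ms.
End-to-end = 11.3 ms.

11.3 ms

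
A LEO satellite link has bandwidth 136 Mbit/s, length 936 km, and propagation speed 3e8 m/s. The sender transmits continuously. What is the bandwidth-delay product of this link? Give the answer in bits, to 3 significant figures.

Propagation delay = 936000 / 300000000 = 0.00312 s.
BDP = R × t_prop = 136000000 × 0.00312 = 424320 bits.

424000 bits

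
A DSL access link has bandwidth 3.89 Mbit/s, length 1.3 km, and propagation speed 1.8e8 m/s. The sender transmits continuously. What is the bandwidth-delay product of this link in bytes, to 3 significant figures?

Propagation delay = 1300 / 180000000 = 7.22222e-06 s.
BDP = R × t_prop = 3890000 × 7.22222e-06 = 28.0944 bits.
In bytes: 28.0944/8 = 3.51 bytes.

3.51 bytes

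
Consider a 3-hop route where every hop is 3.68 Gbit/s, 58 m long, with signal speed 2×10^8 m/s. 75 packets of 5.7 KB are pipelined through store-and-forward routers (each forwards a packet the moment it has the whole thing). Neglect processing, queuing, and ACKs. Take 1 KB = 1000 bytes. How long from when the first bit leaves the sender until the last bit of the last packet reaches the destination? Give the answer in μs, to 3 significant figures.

955 μs

Per-hop transmission t_tx = L/R = 45600/3680000000 = 12.3913 μs.
Per-hop propagation t_prop = 58/200000000 = 0.29 μs.
Pipeline fill: first packet needs 3·t_tx to clear all hops; remaining 74 packets each add one t_tx.
Total = (3+75-1)·t_tx + 3·t_prop = 77·12.3913 + 3·0.29 = 955 μs.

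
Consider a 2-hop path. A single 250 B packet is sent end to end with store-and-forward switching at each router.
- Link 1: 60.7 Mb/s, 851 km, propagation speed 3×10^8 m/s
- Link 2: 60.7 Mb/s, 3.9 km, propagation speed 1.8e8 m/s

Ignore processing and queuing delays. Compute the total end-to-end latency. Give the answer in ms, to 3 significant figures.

L = 250 × 8 = 2000 bits.
Transmission delay per hop = L/R = 2000/60700000 = 0.0329489 ms; 2 hops → 0.0658979 ms.
Propagation delays (d/s per hop): 2.83667, 0.0216667 ms; sum = 2.85833 ms.
End-to-end = 2.92 ms.

2.92 ms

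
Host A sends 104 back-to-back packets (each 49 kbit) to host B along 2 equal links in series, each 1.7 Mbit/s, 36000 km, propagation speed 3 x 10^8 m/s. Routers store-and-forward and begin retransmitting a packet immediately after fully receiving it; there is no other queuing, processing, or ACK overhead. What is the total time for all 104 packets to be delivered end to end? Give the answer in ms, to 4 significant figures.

3266 ms

Per-hop transmission t_tx = L/R = 49000/1700000 = 28.8235 ms.
Per-hop propagation t_prop = 36000000/300000000 = 120 ms.
Pipeline fill: first packet needs 2·t_tx to clear all hops; remaining 103 packets each add one t_tx.
Total = (2+104-1)·t_tx + 2·t_prop = 105·28.8235 + 2·120 = 3266 ms.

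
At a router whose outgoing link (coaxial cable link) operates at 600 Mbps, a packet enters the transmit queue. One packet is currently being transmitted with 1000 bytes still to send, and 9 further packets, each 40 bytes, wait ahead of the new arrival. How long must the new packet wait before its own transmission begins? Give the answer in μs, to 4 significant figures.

18.13 μs

Each queued packet: L/R = 320/600000000 = 0.533333 μs.
9 queued → 4.8 μs.
Plus remaining 8000 bits of current packet: 13.3333 μs.
Queuing delay = 18.13 μs.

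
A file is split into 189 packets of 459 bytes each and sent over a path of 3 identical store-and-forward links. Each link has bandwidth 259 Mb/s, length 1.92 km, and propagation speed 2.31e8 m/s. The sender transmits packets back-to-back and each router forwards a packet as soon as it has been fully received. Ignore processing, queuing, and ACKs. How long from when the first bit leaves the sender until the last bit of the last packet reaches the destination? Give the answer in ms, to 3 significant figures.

2.73 ms

Per-hop transmission t_tx = L/R = 3672/259000000 = 0.0141776 ms.
Per-hop propagation t_prop = 1920/231000000 = 0.00831169 ms.
Pipeline fill: first packet needs 3·t_tx to clear all hops; remaining 188 packets each add one t_tx.
Total = (3+189-1)·t_tx + 3·t_prop = 191·0.0141776 + 3·0.00831169 = 2.73 ms.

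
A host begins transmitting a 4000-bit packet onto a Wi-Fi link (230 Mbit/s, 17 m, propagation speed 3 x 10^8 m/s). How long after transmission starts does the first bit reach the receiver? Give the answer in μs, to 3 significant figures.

0.0567 μs

First bit experiences only propagation delay: d/s = 17/300000000 = 0.0567 μs.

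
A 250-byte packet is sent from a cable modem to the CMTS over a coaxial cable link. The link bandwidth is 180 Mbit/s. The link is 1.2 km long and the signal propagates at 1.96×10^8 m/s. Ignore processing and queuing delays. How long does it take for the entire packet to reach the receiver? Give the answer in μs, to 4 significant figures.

L = 250 × 8 = 2000 bits.
Transmission delay = L/R = 2000 / 180000000 = 11.1111 μs.
Propagation delay = d/s = 1200 m / 196000000 m/s = 6.12245 μs.
Total = 17.23 μs.

17.23 μs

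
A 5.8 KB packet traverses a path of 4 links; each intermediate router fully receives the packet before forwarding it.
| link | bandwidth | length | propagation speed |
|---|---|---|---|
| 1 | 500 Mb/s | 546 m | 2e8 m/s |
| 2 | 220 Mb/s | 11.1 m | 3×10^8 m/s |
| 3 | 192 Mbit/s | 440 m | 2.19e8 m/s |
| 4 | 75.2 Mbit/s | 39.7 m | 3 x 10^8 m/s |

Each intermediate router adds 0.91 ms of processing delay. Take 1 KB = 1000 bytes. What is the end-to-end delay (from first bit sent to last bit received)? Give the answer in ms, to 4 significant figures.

3.897 ms

L = 46400 bits.
Transmission delays (L/R per hop): 0.0928, 0.210909, 0.241667, 0.617021 ms; sum = 1.1624 ms.
Propagation delays (d/s per hop): 0.00273, 3.7e-05, 0.00200913, 0.000132333 ms; sum = 0.00490847 ms.
Processing at 3 router(s): 3 × 0.91 ms = 2.73 ms.
End-to-end = 3.897 ms.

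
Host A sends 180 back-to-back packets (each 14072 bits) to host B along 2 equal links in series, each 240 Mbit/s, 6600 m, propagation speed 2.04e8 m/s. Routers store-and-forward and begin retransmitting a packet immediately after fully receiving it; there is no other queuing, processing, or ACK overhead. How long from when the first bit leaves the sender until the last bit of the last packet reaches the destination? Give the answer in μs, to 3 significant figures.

10700 μs

Per-hop transmission t_tx = L/R = 14072/240000000 = 58.6333 μs.
Per-hop propagation t_prop = 6600/204000000 = 32.3529 μs.
Pipeline fill: first packet needs 2·t_tx to clear all hops; remaining 179 packets each add one t_tx.
Total = (2+180-1)·t_tx + 2·t_prop = 181·58.6333 + 2·32.3529 = 10700 μs.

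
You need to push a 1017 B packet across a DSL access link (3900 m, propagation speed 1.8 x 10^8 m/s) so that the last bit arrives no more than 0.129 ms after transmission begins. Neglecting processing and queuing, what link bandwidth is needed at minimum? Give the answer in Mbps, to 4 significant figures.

75.80 Mbps

L = 8136 bits.
Propagation delay = 3900 / 180000000 = 0.0216667 ms.
Transmission budget = 0.129 − 0.0216667 = 0.107333 ms.
R ≥ L / t_tx = 8136 bits / 0.000107333 s = 75.80 Mbps.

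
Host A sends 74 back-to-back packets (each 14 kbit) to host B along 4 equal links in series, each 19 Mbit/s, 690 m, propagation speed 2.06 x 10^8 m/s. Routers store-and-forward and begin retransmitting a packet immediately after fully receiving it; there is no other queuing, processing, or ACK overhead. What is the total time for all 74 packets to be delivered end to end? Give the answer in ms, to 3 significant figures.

Per-hop transmission t_tx = L/R = 14000/19000000 = 0.736842 ms.
Per-hop propagation t_prop = 690/206000000 = 0.00334951 ms.
Pipeline fill: first packet needs 4·t_tx to clear all hops; remaining 73 packets each add one t_tx.
Total = (4+74-1)·t_tx + 4·t_prop = 77·0.736842 + 4·0.00334951 = 56.8 ms.

56.8 ms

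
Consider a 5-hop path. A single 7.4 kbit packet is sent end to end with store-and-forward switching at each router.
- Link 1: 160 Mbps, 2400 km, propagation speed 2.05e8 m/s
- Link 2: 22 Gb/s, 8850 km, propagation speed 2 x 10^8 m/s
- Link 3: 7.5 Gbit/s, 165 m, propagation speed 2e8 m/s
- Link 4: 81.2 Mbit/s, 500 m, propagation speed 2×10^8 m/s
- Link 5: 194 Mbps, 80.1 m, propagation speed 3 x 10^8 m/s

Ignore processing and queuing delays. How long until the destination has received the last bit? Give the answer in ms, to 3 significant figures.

56.1 ms

L = 7400 bits.
Transmission delays (L/R per hop): 0.04625, 0.000336364, 0.000986667, 0.091133, 0.0381443 ms; sum = 0.17685 ms.
Propagation delays (d/s per hop): 11.7073, 44.25, 0.000825, 0.0025, 0.000267 ms; sum = 55.9609 ms.
End-to-end = 56.1 ms.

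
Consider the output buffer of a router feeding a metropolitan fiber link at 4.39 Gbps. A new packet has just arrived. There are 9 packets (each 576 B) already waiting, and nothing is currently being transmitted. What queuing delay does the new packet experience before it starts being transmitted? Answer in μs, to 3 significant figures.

Each queued packet: L/R = 4608/4390000000 = 1.04966 μs.
9 queued → 9.44692 μs.
Queuing delay = 9.45 μs.

9.45 μs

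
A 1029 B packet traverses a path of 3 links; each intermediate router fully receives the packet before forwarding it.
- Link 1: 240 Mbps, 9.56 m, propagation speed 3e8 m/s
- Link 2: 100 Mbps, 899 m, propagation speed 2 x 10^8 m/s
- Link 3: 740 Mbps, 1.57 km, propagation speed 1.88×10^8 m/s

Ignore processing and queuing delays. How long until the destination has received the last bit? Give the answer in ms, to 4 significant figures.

L = 1029 × 8 = 8232 bits.
Transmission delays (L/R per hop): 0.0343, 0.08232, 0.0111243 ms; sum = 0.127744 ms.
Propagation delays (d/s per hop): 3.18667e-05, 0.004495, 0.00835106 ms; sum = 0.0128779 ms.
End-to-end = 0.1406 ms.

0.1406 ms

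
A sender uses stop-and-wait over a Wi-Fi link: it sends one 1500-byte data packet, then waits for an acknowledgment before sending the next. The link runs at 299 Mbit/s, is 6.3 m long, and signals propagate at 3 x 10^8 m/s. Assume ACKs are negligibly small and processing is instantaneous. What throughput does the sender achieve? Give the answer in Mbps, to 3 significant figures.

t_tx = L/R = 12000/299000000 = 4.01338e-05 s.
t_prop = 6.3/300000000 = 2.1e-08 s; RTT = 4.2e-08 s.
Cycle = t_tx + RTT = 4.01758e-05 s.
Throughput = L / cycle = 12000 / 4.01758e-05 = 299 Mbps.

299 Mbps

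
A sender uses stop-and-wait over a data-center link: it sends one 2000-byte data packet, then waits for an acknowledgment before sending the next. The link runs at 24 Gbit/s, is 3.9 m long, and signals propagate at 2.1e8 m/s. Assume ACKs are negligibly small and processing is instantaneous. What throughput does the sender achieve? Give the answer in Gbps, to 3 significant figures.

22.7 Gbps

t_tx = L/R = 16000/24000000000 = 6.66667e-07 s.
t_prop = 3.9/210000000 = 1.85714e-08 s; RTT = 3.71429e-08 s.
Cycle = t_tx + RTT = 7.0381e-07 s.
Throughput = L / cycle = 16000 / 7.0381e-07 = 22.7 Gbps.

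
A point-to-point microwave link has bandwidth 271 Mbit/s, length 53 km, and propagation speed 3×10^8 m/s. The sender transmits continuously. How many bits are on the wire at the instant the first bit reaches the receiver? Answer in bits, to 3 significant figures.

Propagation delay = 53000 / 300000000 = 0.000176667 s.
BDP = R × t_prop = 271000000 × 0.000176667 = 47876.7 bits.

47900 bits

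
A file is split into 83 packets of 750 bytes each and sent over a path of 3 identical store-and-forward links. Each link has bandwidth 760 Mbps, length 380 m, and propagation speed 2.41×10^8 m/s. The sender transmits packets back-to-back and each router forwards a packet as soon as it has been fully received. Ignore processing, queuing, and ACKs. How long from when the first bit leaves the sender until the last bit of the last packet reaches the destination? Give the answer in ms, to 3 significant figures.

Per-hop transmission t_tx = L/R = 6000/760000000 = 0.00789474 ms.
Per-hop propagation t_prop = 380/241000000 = 0.00157676 ms.
Pipeline fill: first packet needs 3·t_tx to clear all hops; remaining 82 packets each add one t_tx.
Total = (3+83-1)·t_tx + 3·t_prop = 85·0.00789474 + 3·0.00157676 = 0.676 ms.

0.676 ms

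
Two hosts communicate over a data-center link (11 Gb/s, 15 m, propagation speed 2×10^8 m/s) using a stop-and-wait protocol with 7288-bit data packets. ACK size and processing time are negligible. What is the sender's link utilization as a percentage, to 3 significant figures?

81.5 %

t_tx = L/R = 7288/11000000000 = 6.62545e-07 s.
t_prop = 15/200000000 = 7.5e-08 s; RTT = 1.5e-07 s.
Cycle = t_tx + RTT = 8.12545e-07 s.
Utilization = t_tx / cycle = 6.62545e-07/8.12545e-07 = 81.5 %.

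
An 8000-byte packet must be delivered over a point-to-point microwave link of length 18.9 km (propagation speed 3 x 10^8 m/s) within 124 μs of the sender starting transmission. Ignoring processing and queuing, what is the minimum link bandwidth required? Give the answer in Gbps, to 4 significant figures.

L = 64000 bits.
Propagation delay = 18900 / 300000000 = 63 μs.
Transmission budget = 124 − 63 = 61 μs.
R ≥ L / t_tx = 64000 bits / 6.1e-05 s = 1.049 Gbps.

1.049 Gbps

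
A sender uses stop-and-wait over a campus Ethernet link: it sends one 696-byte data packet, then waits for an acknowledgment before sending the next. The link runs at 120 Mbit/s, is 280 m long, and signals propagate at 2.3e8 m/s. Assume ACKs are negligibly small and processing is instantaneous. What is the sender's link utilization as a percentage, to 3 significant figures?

t_tx = L/R = 5568/120000000 = 4.64e-05 s.
t_prop = 280/2.3e+08 = 1.21739e-06 s; RTT = 2.43478e-06 s.
Cycle = t_tx + RTT = 4.88348e-05 s.
Utilization = t_tx / cycle = 4.64e-05/4.88348e-05 = 95.0 %.

95.0 %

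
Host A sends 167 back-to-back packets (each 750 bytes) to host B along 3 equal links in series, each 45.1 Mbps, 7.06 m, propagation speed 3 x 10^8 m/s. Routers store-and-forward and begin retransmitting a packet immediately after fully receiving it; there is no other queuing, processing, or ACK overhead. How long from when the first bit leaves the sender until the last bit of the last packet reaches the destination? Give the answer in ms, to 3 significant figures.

22.5 ms

Per-hop transmission t_tx = L/R = 6000/45100000 = 0.133038 ms.
Per-hop propagation t_prop = 7.06/300000000 = 2.35333e-05 ms.
Pipeline fill: first packet needs 3·t_tx to clear all hops; remaining 166 packets each add one t_tx.
Total = (3+167-1)·t_tx + 3·t_prop = 169·0.133038 + 3·2.35333e-05 = 22.5 ms.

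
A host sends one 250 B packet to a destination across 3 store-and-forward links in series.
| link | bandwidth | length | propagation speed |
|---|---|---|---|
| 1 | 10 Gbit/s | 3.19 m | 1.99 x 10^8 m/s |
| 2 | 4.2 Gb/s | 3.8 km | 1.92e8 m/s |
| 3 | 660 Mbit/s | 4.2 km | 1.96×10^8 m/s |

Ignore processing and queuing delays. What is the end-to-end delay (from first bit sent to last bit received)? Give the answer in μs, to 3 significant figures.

44.9 μs

L = 250 × 8 = 2000 bits.
Transmission delays (L/R per hop): 0.2, 0.47619, 3.0303 μs; sum = 3.70649 μs.
Propagation delays (d/s per hop): 0.0160302, 19.7917, 21.4286 μs; sum = 41.2363 μs.
End-to-end = 44.9 μs.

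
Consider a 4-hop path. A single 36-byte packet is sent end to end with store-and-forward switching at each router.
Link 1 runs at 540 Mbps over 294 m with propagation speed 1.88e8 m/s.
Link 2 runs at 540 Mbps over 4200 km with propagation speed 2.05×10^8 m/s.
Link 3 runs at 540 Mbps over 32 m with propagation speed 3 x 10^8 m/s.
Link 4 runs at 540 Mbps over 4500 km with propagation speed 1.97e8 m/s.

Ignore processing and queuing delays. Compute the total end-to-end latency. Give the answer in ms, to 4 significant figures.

43.33 ms

L = 36 × 8 = 288 bits.
Transmission delay per hop = L/R = 288/540000000 = 0.000533333 ms; 4 hops → 0.00213333 ms.
Propagation delays (d/s per hop): 0.00156383, 20.4878, 0.000106667, 22.8426 ms; sum = 43.3321 ms.
End-to-end = 43.33 ms.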